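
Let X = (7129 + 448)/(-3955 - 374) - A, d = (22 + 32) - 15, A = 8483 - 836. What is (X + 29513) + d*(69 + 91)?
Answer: 121663297/4329 ≈ 28104.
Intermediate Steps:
A = 7647
d = 39 (d = 54 - 15 = 39)
X = -33111440/4329 (X = (7129 + 448)/(-3955 - 374) - 1*7647 = 7577/(-4329) - 7647 = 7577*(-1/4329) - 7647 = -7577/4329 - 7647 = -33111440/4329 ≈ -7648.8)
(X + 29513) + d*(69 + 91) = (-33111440/4329 + 29513) + 39*(69 + 91) = 94650337/4329 + 39*160 = 94650337/4329 + 6240 = 121663297/4329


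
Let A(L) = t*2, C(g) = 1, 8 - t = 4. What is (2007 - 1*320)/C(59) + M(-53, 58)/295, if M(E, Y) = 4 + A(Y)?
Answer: 497677/295 ≈ 1687.0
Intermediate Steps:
t = 4 (t = 8 - 1*4 = 8 - 4 = 4)
A(L) = 8 (A(L) = 4*2 = 8)
M(E, Y) = 12 (M(E, Y) = 4 + 8 = 12)
(2007 - 1*320)/C(59) + M(-53, 58)/295 = (2007 - 1*320)/1 + 12/295 = (2007 - 320)*1 + 12*(1/295) = 1687*1 + 12/295 = 1687 + 12/295 = 497677/295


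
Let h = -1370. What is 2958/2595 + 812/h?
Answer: 64844/118505 ≈ 0.54718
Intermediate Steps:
2958/2595 + 812/h = 2958/2595 + 812/(-1370) = 2958*(1/2595) + 812*(-1/1370) = 986/865 - 406/685 = 64844/118505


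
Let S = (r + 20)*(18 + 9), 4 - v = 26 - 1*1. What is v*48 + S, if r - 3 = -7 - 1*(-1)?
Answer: -549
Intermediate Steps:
v = -21 (v = 4 - (26 - 1*1) = 4 - (26 - 1) = 4 - 1*25 = 4 - 25 = -21)
r = -3 (r = 3 + (-7 - 1*(-1)) = 3 + (-7 + 1) = 3 - 6 = -3)
S = 459 (S = (-3 + 20)*(18 + 9) = 17*27 = 459)
v*48 + S = -21*48 + 459 = -1008 + 459 = -549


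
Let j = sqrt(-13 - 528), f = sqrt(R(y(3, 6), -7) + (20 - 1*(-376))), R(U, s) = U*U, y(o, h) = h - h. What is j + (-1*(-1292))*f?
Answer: 7752*sqrt(11) + I*sqrt(541) ≈ 25710.0 + 23.259*I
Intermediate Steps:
y(o, h) = 0
R(U, s) = U**2
f = 6*sqrt(11) (f = sqrt(0**2 + (20 - 1*(-376))) = sqrt(0 + (20 + 376)) = sqrt(0 + 396) = sqrt(396) = 6*sqrt(11) ≈ 19.900)
j = I*sqrt(541) (j = sqrt(-541) = I*sqrt(541) ≈ 23.259*I)
j + (-1*(-1292))*f = I*sqrt(541) + (-1*(-1292))*(6*sqrt(11)) = I*sqrt(541) + 1292*(6*sqrt(11)) = I*sqrt(541) + 7752*sqrt(11) = 7752*sqrt(11) + I*sqrt(541)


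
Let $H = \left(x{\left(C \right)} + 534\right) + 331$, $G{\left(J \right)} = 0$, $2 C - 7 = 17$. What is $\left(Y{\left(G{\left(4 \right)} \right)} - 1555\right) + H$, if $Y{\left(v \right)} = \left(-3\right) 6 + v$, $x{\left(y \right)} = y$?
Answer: $-696$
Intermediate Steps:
$C = 12$ ($C = \frac{7}{2} + \frac{1}{2} \cdot 17 = \frac{7}{2} + \frac{17}{2} = 12$)
$Y{\left(v \right)} = -18 + v$
$H = 877$ ($H = \left(12 + 534\right) + 331 = 546 + 331 = 877$)
$\left(Y{\left(G{\left(4 \right)} \right)} - 1555\right) + H = \left(\left(-18 + 0\right) - 1555\right) + 877 = \left(-18 - 1555\right) + 877 = -1573 + 877 = -696$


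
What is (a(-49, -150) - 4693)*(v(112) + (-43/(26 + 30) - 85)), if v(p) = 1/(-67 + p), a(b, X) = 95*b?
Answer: 168325541/210 ≈ 8.0155e+5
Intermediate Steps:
(a(-49, -150) - 4693)*(v(112) + (-43/(26 + 30) - 85)) = (95*(-49) - 4693)*(1/(-67 + 112) + (-43/(26 + 30) - 85)) = (-4655 - 4693)*(1/45 + (-43/56 - 85)) = -9348*(1/45 + ((1/56)*(-43) - 85)) = -9348*(1/45 + (-43/56 - 85)) = -9348*(1/45 - 4803/56) = -9348*(-216079/2520) = 168325541/210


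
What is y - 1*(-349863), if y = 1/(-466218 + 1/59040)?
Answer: 9630157756622457/27525510719 ≈ 3.4986e+5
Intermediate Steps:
y = -59040/27525510719 (y = 1/(-466218 + 1/59040) = 1/(-27525510719/59040) = -59040/27525510719 ≈ -2.1449e-6)
y - 1*(-349863) = -59040/27525510719 - 1*(-349863) = -59040/27525510719 + 349863 = 9630157756622457/27525510719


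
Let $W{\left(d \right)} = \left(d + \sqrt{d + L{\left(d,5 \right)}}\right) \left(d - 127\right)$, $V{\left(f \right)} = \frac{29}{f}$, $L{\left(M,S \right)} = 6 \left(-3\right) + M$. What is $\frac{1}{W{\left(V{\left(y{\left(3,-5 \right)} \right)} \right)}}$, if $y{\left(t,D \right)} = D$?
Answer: $\frac{725}{1049784} + \frac{25 i \sqrt{185}}{524892} \approx 0.00069062 + 0.00064782 i$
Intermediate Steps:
$L{\left(M,S \right)} = -18 + M$
$W{\left(d \right)} = \left(-127 + d\right) \left(d + \sqrt{-18 + 2 d}\right)$ ($W{\left(d \right)} = \left(d + \sqrt{d + \left(-18 + d\right)}\right) \left(d - 127\right) = \left(d + \sqrt{-18 + 2 d}\right) \left(-127 + d\right) = \left(-127 + d\right) \left(d + \sqrt{-18 + 2 d}\right)$)
$\frac{1}{W{\left(V{\left(y{\left(3,-5 \right)} \right)} \right)}} = \frac{1}{\left(\frac{29}{-5}\right)^{2} - 127 \frac{29}{-5} - 127 \sqrt{-18 + 2 \frac{29}{-5}} + \frac{29}{-5} \sqrt{-18 + 2 \frac{29}{-5}}} = \frac{1}{\left(29 \left(- \frac{1}{5}\right)\right)^{2} - 127 \cdot 29 \left(- \frac{1}{5}\right) - 127 \sqrt{-18 + 2 \cdot 29 \left(- \frac{1}{5}\right)} + 29 \left(- \frac{1}{5}\right) \sqrt{-18 + 2 \cdot 29 \left(- \frac{1}{5}\right)}} = \frac{1}{\left(- \frac{29}{5}\right)^{2} - - \frac{3683}{5} - 127 \sqrt{-18 + 2 \left(- \frac{29}{5}\right)} - \frac{29 \sqrt{-18 + 2 \left(- \frac{29}{5}\right)}}{5}} = \frac{1}{\frac{841}{25} + \frac{3683}{5} - 127 \sqrt{-18 - \frac{58}{5}} - \frac{29 \sqrt{-18 - \frac{58}{5}}}{5}} = \frac{1}{\frac{841}{25} + \frac{3683}{5} - 127 \sqrt{- \frac{148}{5}} - \frac{29 \sqrt{- \frac{148}{5}}}{5}} = \frac{1}{\frac{841}{25} + \frac{3683}{5} - 127 \frac{2 i \sqrt{185}}{5} - \frac{29 \frac{2 i \sqrt{185}}{5}}{5}} = \frac{1}{\frac{841}{25} + \frac{3683}{5} - \frac{254 i \sqrt{185}}{5} - \frac{58 i \sqrt{185}}{25}} = \frac{1}{\frac{19256}{25} - \frac{1328 i \sqrt{185}}{25}}$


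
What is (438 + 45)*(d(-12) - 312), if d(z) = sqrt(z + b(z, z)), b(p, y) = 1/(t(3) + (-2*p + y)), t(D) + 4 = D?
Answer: -150696 + 483*I*sqrt(1441)/11 ≈ -1.507e+5 + 1666.8*I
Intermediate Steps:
t(D) = -4 + D
b(p, y) = 1/(-1 + y - 2*p) (b(p, y) = 1/((-4 + 3) + (-2*p + y)) = 1/(-1 + (y - 2*p)) = 1/(-1 + y - 2*p))
d(z) = sqrt(z + 1/(-1 - z)) (d(z) = sqrt(z + 1/(-1 + z - 2*z)) = sqrt(z + 1/(-1 - z)))
(438 + 45)*(d(-12) - 312) = (438 + 45)*(sqrt((-1 - 12 + (-12)**2)/(1 - 12)) - 312) = 483*(sqrt((-1 - 12 + 144)/(-11)) - 312) = 483*(sqrt(-1/11*131) - 312) = 483*(sqrt(-131/11) - 312) = 483*(I*sqrt(1441)/11 - 312) = 483*(-312 + I*sqrt(1441)/11) = -150696 + 483*I*sqrt(1441)/11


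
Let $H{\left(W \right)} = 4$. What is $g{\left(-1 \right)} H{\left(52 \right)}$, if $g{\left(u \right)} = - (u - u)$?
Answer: $0$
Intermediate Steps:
$g{\left(u \right)} = 0$ ($g{\left(u \right)} = \left(-1\right) 0 = 0$)
$g{\left(-1 \right)} H{\left(52 \right)} = 0 \cdot 4 = 0$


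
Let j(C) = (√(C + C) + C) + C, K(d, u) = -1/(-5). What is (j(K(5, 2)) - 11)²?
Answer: (53 - √10)²/25 ≈ 99.352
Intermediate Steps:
K(d, u) = ⅕ (K(d, u) = -1*(-⅕) = ⅕)
j(C) = 2*C + √2*√C (j(C) = (√(2*C) + C) + C = (√2*√C + C) + C = (C + √2*√C) + C = 2*C + √2*√C)
(j(K(5, 2)) - 11)² = ((2*(⅕) + √2*√(⅕)) - 11)² = ((⅖ + √2*(√5/5)) - 11)² = ((⅖ + √10/5) - 11)² = (-53/5 + √10/5)²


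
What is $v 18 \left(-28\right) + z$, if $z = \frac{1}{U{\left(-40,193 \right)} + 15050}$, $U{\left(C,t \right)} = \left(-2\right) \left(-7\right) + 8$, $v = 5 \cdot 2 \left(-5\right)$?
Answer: $\frac{379814401}{15072} \approx 25200.0$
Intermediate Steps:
$v = -50$ ($v = 10 \left(-5\right) = -50$)
$U{\left(C,t \right)} = 22$ ($U{\left(C,t \right)} = 14 + 8 = 22$)
$z = \frac{1}{15072}$ ($z = \frac{1}{22 + 15050} = \frac{1}{15072} \approx 6.6348 \cdot 10^{-5}$)
$v 18 \left(-28\right) + z = \left(-50\right) 18 \left(-28\right) + \frac{1}{15072} = \left(-900\right) \left(-28\right) + \frac{1}{15072} = 25200 + \frac{1}{15072} = \frac{379814401}{15072}$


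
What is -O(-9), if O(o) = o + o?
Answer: 18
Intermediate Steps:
O(o) = 2*o
-O(-9) = -2*(-9) = -1*(-18) = 18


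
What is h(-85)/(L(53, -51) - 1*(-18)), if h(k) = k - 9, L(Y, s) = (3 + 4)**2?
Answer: -94/67 ≈ -1.4030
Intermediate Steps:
L(Y, s) = 49 (L(Y, s) = 7**2 = 49)
h(k) = -9 + k
h(-85)/(L(53, -51) - 1*(-18)) = (-9 - 85)/(49 - 1*(-18)) = -94/(49 + 18) = -94/67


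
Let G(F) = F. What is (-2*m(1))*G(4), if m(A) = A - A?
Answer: 0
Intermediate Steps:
m(A) = 0
(-2*m(1))*G(4) = -2*0*4 = 0*4 = 0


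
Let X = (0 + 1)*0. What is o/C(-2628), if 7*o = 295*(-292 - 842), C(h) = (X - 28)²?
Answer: -23895/392 ≈ -60.957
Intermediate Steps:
X = 0 (X = 1*0 = 0)
C(h) = 784 (C(h) = (0 - 28)² = (-28)² = 784)
o = -47790 (o = (295*(-292 - 842))/7 = (295*(-1134))/7 = (⅐)*(-334530) = -47790)
o/C(-2628) = -47790/784 = -47790*1/784 = -23895/392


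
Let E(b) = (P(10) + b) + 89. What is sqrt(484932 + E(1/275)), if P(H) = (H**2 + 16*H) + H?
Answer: sqrt(1468005286)/55 ≈ 696.63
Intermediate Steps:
P(H) = H**2 + 17*H
E(b) = 359 + b (E(b) = (10*(17 + 10) + b) + 89 = (10*27 + b) + 89 = (270 + b) + 89 = 359 + b)
sqrt(484932 + E(1/275)) = sqrt(484932 + (359 + 1/275)) = sqrt(484932 + 98726/275) = sqrt(133455026/275) = sqrt(1468005286)/55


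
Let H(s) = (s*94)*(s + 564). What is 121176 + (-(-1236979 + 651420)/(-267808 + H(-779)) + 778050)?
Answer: 13916226130291/15475782 ≈ 8.9923e+5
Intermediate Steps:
H(s) = 94*s*(564 + s) (H(s) = (94*s)*(564 + s) = 94*s*(564 + s))
121176 + (-(-1236979 + 651420)/(-267808 + H(-779)) + 778050) = 121176 + (-(-1236979 + 651420)/(-267808 + 94*(-779)*(564 - 779)) + 778050) = 121176 + (-(-585559)/(-267808 + 94*(-779)*(-215)) + 778050) = 121176 + (-(-585559)/(-267808 + 15743590) + 778050) = 121176 + (-(-585559)/15475782 + 778050) = 121176 + (-1*(-585559/15475782) + 778050) = 121176 + (585559/15475782 + 778050) = 121176 + 12040932770659/15475782 = 13916226130291/15475782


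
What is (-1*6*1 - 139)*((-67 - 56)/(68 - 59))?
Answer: 5945/3 ≈ 1981.7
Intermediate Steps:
(-1*6*1 - 139)*((-67 - 56)/(68 - 59)) = (-6*1 - 139)*(-123/9) = (-6 - 139)*(-123*⅑) = -145*(-41/3) = 5945/3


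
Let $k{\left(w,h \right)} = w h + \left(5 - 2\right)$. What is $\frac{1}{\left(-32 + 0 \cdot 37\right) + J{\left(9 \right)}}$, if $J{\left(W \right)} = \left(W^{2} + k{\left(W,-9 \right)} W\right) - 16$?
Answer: $- \frac{1}{669} \approx -0.0014948$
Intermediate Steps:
$k{\left(w,h \right)} = 3 + h w$ ($k{\left(w,h \right)} = h w + 3 = 3 + h w$)
$J{\left(W \right)} = -16 + W^{2} + W \left(3 - 9 W\right)$ ($J{\left(W \right)} = \left(W^{2} + \left(3 - 9 W\right) W\right) - 16 = \left(W^{2} + W \left(3 - 9 W\right)\right) - 16 = -16 + W^{2} + W \left(3 - 9 W\right)$)
$\frac{1}{\left(-32 + 0 \cdot 37\right) + J{\left(9 \right)}} = \frac{1}{\left(-32 + 0 \cdot 37\right) - \left(-11 + 648\right)} = \frac{1}{\left(-32 + 0\right) - 637} = \frac{1}{-32 - 637} = \frac{1}{-669} = - \frac{1}{669}$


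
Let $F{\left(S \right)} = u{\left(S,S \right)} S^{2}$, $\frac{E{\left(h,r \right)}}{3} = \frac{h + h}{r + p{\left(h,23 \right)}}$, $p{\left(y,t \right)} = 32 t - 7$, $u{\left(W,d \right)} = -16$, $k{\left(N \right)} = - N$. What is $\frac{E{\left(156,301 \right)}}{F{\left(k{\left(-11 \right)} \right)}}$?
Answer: $- \frac{117}{249260} \approx -0.00046939$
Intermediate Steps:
$p{\left(y,t \right)} = -7 + 32 t$
$E{\left(h,r \right)} = \frac{6 h}{729 + r}$ ($E{\left(h,r \right)} = 3 \frac{h + h}{r + \left(-7 + 32 \cdot 23\right)} = 3 \frac{2 h}{r + \left(-7 + 736\right)} = 3 \frac{2 h}{r + 729} = 3 \frac{2 h}{729 + r} = \frac{6 h}{729 + r}$)
$F{\left(S \right)} = - 16 S^{2}$
$\frac{E{\left(156,301 \right)}}{F{\left(k{\left(-11 \right)} \right)}} = \frac{6 \cdot 156 \frac{1}{729 + 301}}{\left(-16\right) \left(\left(-1\right) \left(-11\right)\right)^{2}} = \frac{6 \cdot 156 \cdot \frac{1}{1030}}{\left(-16\right) 11^{2}} = \frac{6 \cdot 156 \cdot \frac{1}{1030}}{\left(-16\right) 121} = \frac{468}{515 \left(-1936\right)} = \frac{468}{515} \left(- \frac{1}{1936}\right) = - \frac{117}{249260}$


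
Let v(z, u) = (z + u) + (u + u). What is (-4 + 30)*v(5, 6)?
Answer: 598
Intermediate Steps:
v(z, u) = z + 3*u (v(z, u) = (u + z) + 2*u = z + 3*u)
(-4 + 30)*v(5, 6) = (-4 + 30)*(5 + 3*6) = 26*(5 + 18) = 26*23 = 598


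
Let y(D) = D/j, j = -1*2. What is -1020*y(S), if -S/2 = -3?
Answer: 3060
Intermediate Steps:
S = 6 (S = -2*(-3) = 6)
j = -2
y(D) = -D/2 (y(D) = D/(-2) = D*(-½) = -D/2)
-1020*y(S) = -(-510)*6 = -1020*(-3) = 3060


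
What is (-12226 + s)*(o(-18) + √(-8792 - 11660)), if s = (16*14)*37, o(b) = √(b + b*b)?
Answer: -11814*√34 - 7876*I*√5113 ≈ -68887.0 - 5.6318e+5*I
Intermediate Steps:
o(b) = √(b + b²)
s = 8288 (s = 224*37 = 8288)
(-12226 + s)*(o(-18) + √(-8792 - 11660)) = (-12226 + 8288)*(√(-18*(1 - 18)) + √(-8792 - 11660)) = -3938*(√(-18*(-17)) + √(-20452)) = -3938*(√306 + 2*I*√5113) = -3938*(3*√34 + 2*I*√5113) = -11814*√34 - 7876*I*√5113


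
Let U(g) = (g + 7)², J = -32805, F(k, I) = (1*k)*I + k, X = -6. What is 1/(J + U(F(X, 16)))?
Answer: -1/23780 ≈ -4.2052e-5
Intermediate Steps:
F(k, I) = k + I*k (F(k, I) = k*I + k = I*k + k = k + I*k)
U(g) = (7 + g)²
1/(J + U(F(X, 16))) = 1/(-32805 + (7 - 6*(1 + 16))²) = 1/(-32805 + (7 - 6*17)²) = 1/(-32805 + (7 - 102)²) = 1/(-32805 + (-95)²) = 1/(-32805 + 9025) = 1/(-23780) = -1/23780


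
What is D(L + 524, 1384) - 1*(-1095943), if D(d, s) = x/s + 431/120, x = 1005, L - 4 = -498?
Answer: 11375933159/10380 ≈ 1.0959e+6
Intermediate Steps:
L = -494 (L = 4 - 498 = -494)
D(d, s) = 431/120 + 1005/s (D(d, s) = 1005/s + 431/120 = 431/120 + 1005/s)
D(L + 524, 1384) - 1*(-1095943) = (431/120 + 1005/1384) - 1*(-1095943) = (431/120 + 1005*(1/1384)) + 1095943 = (431/120 + 1005/1384) + 1095943 = 44819/10380 + 1095943 = 11375933159/10380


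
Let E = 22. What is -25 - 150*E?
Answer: -3325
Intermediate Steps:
-25 - 150*E = -25 - 150*22 = -25 - 3300 = -3325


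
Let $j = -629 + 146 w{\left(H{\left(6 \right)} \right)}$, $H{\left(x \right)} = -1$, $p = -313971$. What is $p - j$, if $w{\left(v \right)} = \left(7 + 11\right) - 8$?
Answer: $-314802$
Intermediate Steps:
$w{\left(v \right)} = 10$ ($w{\left(v \right)} = 18 - 8 = 10$)
$j = 831$ ($j = -629 + 146 \cdot 10 = -629 + 1460 = 831$)
$p - j = -313971 - 831 = -314802$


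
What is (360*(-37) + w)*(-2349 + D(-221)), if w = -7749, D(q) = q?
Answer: 54147330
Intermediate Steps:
(360*(-37) + w)*(-2349 + D(-221)) = (360*(-37) - 7749)*(-2349 - 221) = (-13320 - 7749)*(-2570) = -21069*(-2570) = 54147330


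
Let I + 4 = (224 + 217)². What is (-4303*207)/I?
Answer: -890721/194477 ≈ -4.5801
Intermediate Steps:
I = 194477 (I = -4 + (224 + 217)² = -4 + 441² = -4 + 194481 = 194477)
(-4303*207)/I = -4303*207/194477 = -890721*1/194477 = -890721/194477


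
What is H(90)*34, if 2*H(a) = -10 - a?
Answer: -1700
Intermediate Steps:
H(a) = -5 - a/2 (H(a) = (-10 - a)/2 = -5 - a/2)
H(90)*34 = (-5 - ½*90)*34 = (-5 - 45)*34 = -50*34 = -1700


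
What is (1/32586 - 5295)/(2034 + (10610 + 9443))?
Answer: -172542869/719726982 ≈ -0.23973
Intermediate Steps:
(1/32586 - 5295)/(2034 + (10610 + 9443)) = (1/32586 - 5295)/(2034 + 20053) = -172542869/32586/22087 = -172542869/32586*1/22087 = -172542869/719726982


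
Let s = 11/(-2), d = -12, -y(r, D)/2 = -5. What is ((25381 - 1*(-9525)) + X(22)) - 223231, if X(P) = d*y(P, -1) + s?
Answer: -376901/2 ≈ -1.8845e+5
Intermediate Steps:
y(r, D) = 10 (y(r, D) = -2*(-5) = 10)
s = -11/2 (s = 11*(-½) = -11/2 ≈ -5.5000)
X(P) = -251/2 (X(P) = -12*10 - 11/2 = -120 - 11/2 = -251/2)
((25381 - 1*(-9525)) + X(22)) - 223231 = ((25381 - 1*(-9525)) - 251/2) - 223231 = ((25381 + 9525) - 251/2) - 223231 = (34906 - 251/2) - 223231 = 69561/2 - 223231 = -376901/2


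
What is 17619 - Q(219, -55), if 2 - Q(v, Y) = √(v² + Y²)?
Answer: 17617 + √50986 ≈ 17843.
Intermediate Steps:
Q(v, Y) = 2 - √(Y² + v²) (Q(v, Y) = 2 - √(v² + Y²) = 2 - √(Y² + v²))
17619 - Q(219, -55) = 17619 - (2 - √((-55)² + 219²)) = 17619 - (2 - √(3025 + 47961)) = 17619 - (2 - √50986) = 17619 + (-2 + √50986) = 17617 + √50986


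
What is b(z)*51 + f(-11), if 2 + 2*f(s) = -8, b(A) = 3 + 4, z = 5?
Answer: 352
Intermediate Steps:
b(A) = 7
f(s) = -5 (f(s) = -1 + (½)*(-8) = -1 - 4 = -5)
b(z)*51 + f(-11) = 7*51 - 5 = 357 - 5 = 352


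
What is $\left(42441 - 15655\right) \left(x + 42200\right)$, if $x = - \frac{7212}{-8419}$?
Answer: $\frac{9516771475432}{8419} \approx 1.1304 \cdot 10^{9}$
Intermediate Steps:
$x = \frac{7212}{8419}$ ($x = \left(-7212\right) \left(- \frac{1}{8419}\right) = \frac{7212}{8419} \approx 0.85663$)
$\left(42441 - 15655\right) \left(x + 42200\right) = \left(42441 - 15655\right) \left(\frac{7212}{8419} + 42200\right) = 26786 \cdot \frac{355289012}{8419} = \frac{9516771475432}{8419}$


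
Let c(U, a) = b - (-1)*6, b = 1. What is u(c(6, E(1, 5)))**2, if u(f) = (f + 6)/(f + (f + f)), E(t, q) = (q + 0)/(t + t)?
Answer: 169/441 ≈ 0.38322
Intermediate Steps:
E(t, q) = q/(2*t) (E(t, q) = q/((2*t)) = q*(1/(2*t)) = q/(2*t))
c(U, a) = 7 (c(U, a) = 1 - (-1)*6 = 1 - 1*(-6) = 1 + 6 = 7)
u(f) = (6 + f)/(3*f) (u(f) = (6 + f)/(f + 2*f) = (6 + f)/((3*f)) = (6 + f)*(1/(3*f)) = (6 + f)/(3*f))
u(c(6, E(1, 5)))**2 = ((1/3)*(6 + 7)/7)**2 = ((1/3)*(1/7)*13)**2 = (13/21)**2 = 169/441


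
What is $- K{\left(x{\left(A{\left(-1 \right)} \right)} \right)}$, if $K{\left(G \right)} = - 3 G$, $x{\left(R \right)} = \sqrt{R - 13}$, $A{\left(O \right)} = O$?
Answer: $3 i \sqrt{14} \approx 11.225 i$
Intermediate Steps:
$x{\left(R \right)} = \sqrt{-13 + R}$
$- K{\left(x{\left(A{\left(-1 \right)} \right)} \right)} = - \left(-3\right) \sqrt{-13 - 1} = - \left(-3\right) \sqrt{-14} = - \left(-3\right) i \sqrt{14} = 3 i \sqrt{14}$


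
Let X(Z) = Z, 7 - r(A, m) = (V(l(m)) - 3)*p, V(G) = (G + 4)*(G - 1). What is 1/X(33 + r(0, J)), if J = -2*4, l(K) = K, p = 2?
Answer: -1/26 ≈ -0.038462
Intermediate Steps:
V(G) = (-1 + G)*(4 + G) (V(G) = (4 + G)*(-1 + G) = (-1 + G)*(4 + G))
J = -8
r(A, m) = 21 - 6*m - 2*m² (r(A, m) = 7 - ((-4 + m² + 3*m) - 3)*2 = 7 - (-7 + m² + 3*m)*2 = 7 - (-14 + 2*m² + 6*m) = 7 + (14 - 6*m - 2*m²) = 21 - 6*m - 2*m²)
1/X(33 + r(0, J)) = 1/(33 + (21 - 6*(-8) - 2*(-8)²)) = 1/(33 + (21 + 48 - 2*64)) = 1/(33 + (21 + 48 - 128)) = 1/(33 - 59) = 1/(-26) = -1/26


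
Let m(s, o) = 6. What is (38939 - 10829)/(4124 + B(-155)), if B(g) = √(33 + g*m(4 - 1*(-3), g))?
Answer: 115925640/17008273 - 28110*I*√897/17008273 ≈ 6.8158 - 0.049499*I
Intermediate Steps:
B(g) = √(33 + 6*g) (B(g) = √(33 + g*6) = √(33 + 6*g))
(38939 - 10829)/(4124 + B(-155)) = (38939 - 10829)/(4124 + √(33 + 6*(-155))) = 28110/(4124 + √(33 - 930)) = 28110/(4124 + √(-897)) = 28110/(4124 + I*√897)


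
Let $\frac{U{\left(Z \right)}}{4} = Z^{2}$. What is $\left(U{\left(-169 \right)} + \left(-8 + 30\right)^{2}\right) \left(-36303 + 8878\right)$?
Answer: $-3146415400$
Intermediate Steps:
$U{\left(Z \right)} = 4 Z^{2}$
$\left(U{\left(-169 \right)} + \left(-8 + 30\right)^{2}\right) \left(-36303 + 8878\right) = \left(4 \left(-169\right)^{2} + \left(-8 + 30\right)^{2}\right) \left(-36303 + 8878\right) = \left(4 \cdot 28561 + 22^{2}\right) \left(-27425\right) = \left(114244 + 484\right) \left(-27425\right) = 114728 \left(-27425\right) = -3146415400$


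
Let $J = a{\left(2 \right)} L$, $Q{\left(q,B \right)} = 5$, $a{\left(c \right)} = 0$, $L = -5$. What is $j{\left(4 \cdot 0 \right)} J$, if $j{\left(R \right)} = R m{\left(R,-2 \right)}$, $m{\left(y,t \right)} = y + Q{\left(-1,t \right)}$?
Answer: $0$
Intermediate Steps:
$m{\left(y,t \right)} = 5 + y$ ($m{\left(y,t \right)} = y + 5 = 5 + y$)
$J = 0$ ($J = 0 \left(-5\right) = 0$)
$j{\left(R \right)} = R \left(5 + R\right)$
$j{\left(4 \cdot 0 \right)} J = 4 \cdot 0 \left(5 + 4 \cdot 0\right) 0 = 0 \left(5 + 0\right) 0 = 0 \cdot 5 \cdot 0 = 0 \cdot 0 = 0$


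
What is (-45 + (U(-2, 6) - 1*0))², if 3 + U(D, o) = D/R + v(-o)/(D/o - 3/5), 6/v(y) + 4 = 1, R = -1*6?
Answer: 913936/441 ≈ 2072.4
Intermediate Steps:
R = -6
v(y) = -2 (v(y) = 6/(-4 + 1) = 6/(-3) = 6*(-⅓) = -2)
U(D, o) = -3 - 2/(-⅗ + D/o) - D/6 (U(D, o) = -3 + (D/(-6) - 2/(D/o - 3/5)) = -3 + (D*(-⅙) - 2/(D/o - 3*⅕)) = -3 + (-D/6 - 2/(D/o - ⅗)) = -3 + (-D/6 - 2/(-⅗ + D/o)) = -3 + (-2/(-⅗ + D/o) - D/6) = -3 - 2/(-⅗ + D/o) - D/6)
(-45 + (U(-2, 6) - 1*0))² = (-45 + ((-90*(-2) - 6*6 - 5*(-2)² + 3*(-2)*6)/(6*(-3*6 + 5*(-2))) - 1*0))² = (-45 + ((180 - 36 - 5*4 - 36)/(6*(-18 - 10)) + 0))² = (-45 + ((⅙)*(180 - 36 - 20 - 36)/(-28) + 0))² = (-45 + ((⅙)*(-1/28)*88 + 0))² = (-45 + (-11/21 + 0))² = (-45 - 11/21)² = (-956/21)² = 913936/441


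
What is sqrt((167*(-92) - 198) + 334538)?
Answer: 16*sqrt(1246) ≈ 564.78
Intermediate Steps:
sqrt((167*(-92) - 198) + 334538) = sqrt((-15364 - 198) + 334538) = sqrt(-15562 + 334538) = sqrt(318976) = 16*sqrt(1246)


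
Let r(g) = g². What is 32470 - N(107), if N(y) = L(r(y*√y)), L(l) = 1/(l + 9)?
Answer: 39777438439/1225052 ≈ 32470.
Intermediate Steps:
L(l) = 1/(9 + l)
N(y) = 1/(9 + y³) (N(y) = 1/(9 + (y*√y)²) = 1/(9 + (y^(3/2))²) = 1/(9 + y³))
32470 - N(107) = 32470 - 1/(9 + 107³) = 32470 - 1/(9 + 1225043) = 32470 - 1/1225052 = 39777438439/1225052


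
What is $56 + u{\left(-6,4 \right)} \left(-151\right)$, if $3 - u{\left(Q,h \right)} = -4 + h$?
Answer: $-397$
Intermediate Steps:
$u{\left(Q,h \right)} = 7 - h$ ($u{\left(Q,h \right)} = 3 - \left(-4 + h\right) = 7 - h$)
$56 + u{\left(-6,4 \right)} \left(-151\right) = 56 + \left(7 - 4\right) \left(-151\right) = 56 + 3 \left(-151\right) = 56 - 453 = -397$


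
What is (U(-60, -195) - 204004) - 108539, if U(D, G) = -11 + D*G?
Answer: -300854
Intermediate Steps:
(U(-60, -195) - 204004) - 108539 = ((-11 - 60*(-195)) - 204004) - 108539 = ((-11 + 11700) - 204004) - 108539 = (11689 - 204004) - 108539 = -192315 - 108539 = -300854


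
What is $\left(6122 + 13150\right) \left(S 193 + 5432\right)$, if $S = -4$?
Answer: $89807520$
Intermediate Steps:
$\left(6122 + 13150\right) \left(S 193 + 5432\right) = \left(6122 + 13150\right) \left(\left(-4\right) 193 + 5432\right) = 19272 \left(-772 + 5432\right) = 19272 \cdot 4660 = 89807520$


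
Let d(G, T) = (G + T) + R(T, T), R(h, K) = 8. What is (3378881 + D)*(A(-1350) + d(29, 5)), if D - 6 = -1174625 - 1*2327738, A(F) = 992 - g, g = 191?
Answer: -104090268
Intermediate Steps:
d(G, T) = 8 + G + T (d(G, T) = (G + T) + 8 = 8 + G + T)
A(F) = 801 (A(F) = 992 - 1*191 = 992 - 191 = 801)
D = -3502357 (D = 6 + (-1174625 - 1*2327738) = 6 + (-1174625 - 2327738) = 6 - 3502363 = -3502357)
(3378881 + D)*(A(-1350) + d(29, 5)) = (3378881 - 3502357)*(801 + (8 + 29 + 5)) = -123476*(801 + 42) = -123476*843 = -104090268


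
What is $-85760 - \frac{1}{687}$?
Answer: $- \frac{58917121}{687} \approx -85760.0$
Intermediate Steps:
$-85760 - \frac{1}{687} = - \frac{58917121}{687}$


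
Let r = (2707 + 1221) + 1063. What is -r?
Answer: -4991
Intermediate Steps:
r = 4991 (r = 3928 + 1063 = 4991)
-r = -1*4991 = -4991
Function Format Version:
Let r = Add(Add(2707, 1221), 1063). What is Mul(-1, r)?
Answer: -4991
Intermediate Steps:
r = 4991 (r = Add(3928, 1063) = 4991)
Mul(-1, r) = Mul(-1, 4991) = -4991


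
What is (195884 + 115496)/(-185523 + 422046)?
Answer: 311380/236523 ≈ 1.3165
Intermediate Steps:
(195884 + 115496)/(-185523 + 422046) = 311380/236523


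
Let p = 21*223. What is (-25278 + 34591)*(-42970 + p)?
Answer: -356566831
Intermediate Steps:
p = 4683
(-25278 + 34591)*(-42970 + p) = (-25278 + 34591)*(-42970 + 4683) = 9313*(-38287) = -356566831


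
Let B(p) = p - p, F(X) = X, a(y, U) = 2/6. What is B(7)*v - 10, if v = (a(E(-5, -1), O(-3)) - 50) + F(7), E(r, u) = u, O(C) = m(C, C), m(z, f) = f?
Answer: -10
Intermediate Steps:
O(C) = C
a(y, U) = ⅓ (a(y, U) = 2*(⅙) = ⅓)
v = -128/3 (v = (⅓ - 50) + 7 = -149/3 + 7 = -128/3 ≈ -42.667)
B(p) = 0
B(7)*v - 10 = 0*(-128/3) - 10 = 0 - 10 = -10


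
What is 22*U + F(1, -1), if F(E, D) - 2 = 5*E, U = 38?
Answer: 843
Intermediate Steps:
F(E, D) = 2 + 5*E
22*U + F(1, -1) = 22*38 + (2 + 5*1) = 836 + (2 + 5) = 836 + 7 = 843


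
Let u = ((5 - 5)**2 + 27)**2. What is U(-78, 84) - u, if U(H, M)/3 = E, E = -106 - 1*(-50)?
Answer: -897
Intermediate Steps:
E = -56 (E = -106 + 50 = -56)
U(H, M) = -168 (U(H, M) = 3*(-56) = -168)
u = 729 (u = (0**2 + 27)**2 = (0 + 27)**2 = 27**2 = 729)
U(-78, 84) - u = -168 - 1*729 = -168 - 729 = -897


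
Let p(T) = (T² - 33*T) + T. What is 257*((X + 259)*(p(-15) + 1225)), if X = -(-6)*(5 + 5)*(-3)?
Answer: 39184790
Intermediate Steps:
p(T) = T² - 32*T
X = -180 (X = -(-6)*10*(-3) = -2*(-30)*(-3) = 60*(-3) = -180)
257*((X + 259)*(p(-15) + 1225)) = 257*((-180 + 259)*(-15*(-32 - 15) + 1225)) = 257*(79*(-15*(-47) + 1225)) = 257*(79*(705 + 1225)) = 257*(79*1930) = 257*152470 = 39184790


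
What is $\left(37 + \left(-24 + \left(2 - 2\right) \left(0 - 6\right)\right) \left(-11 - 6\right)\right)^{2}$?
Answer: $198025$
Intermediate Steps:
$\left(37 + \left(-24 + \left(2 - 2\right) \left(0 - 6\right)\right) \left(-11 - 6\right)\right)^{2} = \left(37 + \left(-24 + 0 \left(-6\right)\right) \left(-17\right)\right)^{2} = \left(37 + \left(-24 + 0\right) \left(-17\right)\right)^{2} = \left(37 - -408\right)^{2} = \left(37 + 408\right)^{2} = 445^{2} = 198025$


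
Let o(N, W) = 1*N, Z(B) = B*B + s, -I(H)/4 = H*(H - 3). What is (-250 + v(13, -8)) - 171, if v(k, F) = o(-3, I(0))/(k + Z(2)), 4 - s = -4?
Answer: -10528/25 ≈ -421.12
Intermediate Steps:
s = 8 (s = 4 - 1*(-4) = 4 + 4 = 8)
I(H) = -4*H*(-3 + H) (I(H) = -4*H*(H - 3) = -4*H*(-3 + H))
Z(B) = 8 + B² (Z(B) = B*B + 8 = B² + 8 = 8 + B²)
o(N, W) = N
v(k, F) = -3/(12 + k) (v(k, F) = -3/(k + (8 + 2²)) = -3/(k + (8 + 4)) = -3/(k + 12) = -3/(12 + k))
(-250 + v(13, -8)) - 171 = (-250 - 3/(12 + 13)) - 171 = (-250 - 3/25) - 171 = -6253/25 - 171 = -10528/25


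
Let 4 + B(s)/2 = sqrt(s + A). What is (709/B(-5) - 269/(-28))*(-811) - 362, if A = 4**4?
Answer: -85849269/6580 - 574999*sqrt(251)/470 ≈ -32429.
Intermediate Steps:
A = 256
B(s) = -8 + 2*sqrt(256 + s) (B(s) = -8 + 2*sqrt(s + 256) = -8 + 2*sqrt(256 + s))
(709/B(-5) - 269/(-28))*(-811) - 362 = (709/(-8 + 2*sqrt(256 - 5)) - 269/(-28))*(-811) - 362 = (709/(-8 + 2*sqrt(251)) - 269*(-1/28))*(-811) - 362 = (709/(-8 + 2*sqrt(251)) + 269/28)*(-811) - 362 = (269/28 + 709/(-8 + 2*sqrt(251)))*(-811) - 362 = (-218159/28 - 574999/(-8 + 2*sqrt(251))) - 362 = -228295/28 - 574999/(-8 + 2*sqrt(251))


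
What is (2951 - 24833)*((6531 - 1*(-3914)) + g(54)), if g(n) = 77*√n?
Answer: -228557490 - 5054742*√6 ≈ -2.4094e+8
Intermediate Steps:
(2951 - 24833)*((6531 - 1*(-3914)) + g(54)) = (2951 - 24833)*((6531 - 1*(-3914)) + 77*√54) = -21882*((6531 + 3914) + 77*(3*√6)) = -21882*(10445 + 231*√6) = -228557490 - 5054742*√6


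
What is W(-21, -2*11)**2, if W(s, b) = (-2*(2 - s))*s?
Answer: 933156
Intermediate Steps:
W(s, b) = s*(-4 + 2*s) (W(s, b) = (-4 + 2*s)*s = s*(-4 + 2*s))
W(-21, -2*11)**2 = (2*(-21)*(-2 - 21))**2 = (2*(-21)*(-23))**2 = 966**2 = 933156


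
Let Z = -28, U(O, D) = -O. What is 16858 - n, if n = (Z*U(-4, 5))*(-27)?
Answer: 13834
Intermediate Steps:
n = 3024 (n = -(-28)*(-4)*(-27) = -28*4*(-27) = -112*(-27) = 3024)
16858 - n = 16858 - 1*3024 = 16858 - 3024 = 13834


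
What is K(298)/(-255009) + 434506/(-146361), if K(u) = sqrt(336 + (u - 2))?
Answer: -434506/146361 - 2*sqrt(158)/255009 ≈ -2.9688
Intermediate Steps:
K(u) = sqrt(334 + u) (K(u) = sqrt(336 + (-2 + u)) = sqrt(334 + u))
K(298)/(-255009) + 434506/(-146361) = sqrt(334 + 298)/(-255009) + 434506/(-146361) = sqrt(632)*(-1/255009) + 434506*(-1/146361) = (2*sqrt(158))*(-1/255009) - 434506/146361 = -2*sqrt(158)/255009 - 434506/146361 = -434506/146361 - 2*sqrt(158)/255009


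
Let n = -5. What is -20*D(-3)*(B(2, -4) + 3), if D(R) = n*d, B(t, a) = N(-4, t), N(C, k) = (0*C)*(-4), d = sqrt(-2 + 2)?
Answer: 0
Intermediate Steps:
d = 0 (d = sqrt(0) = 0)
N(C, k) = 0 (N(C, k) = 0*(-4) = 0)
B(t, a) = 0
D(R) = 0 (D(R) = -5*0 = 0)
-20*D(-3)*(B(2, -4) + 3) = -0*(0 + 3) = -0*3 = -20*0 = 0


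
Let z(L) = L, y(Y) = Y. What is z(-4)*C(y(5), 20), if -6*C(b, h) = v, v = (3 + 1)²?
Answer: 32/3 ≈ 10.667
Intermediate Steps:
v = 16 (v = 4² = 16)
C(b, h) = -8/3 (C(b, h) = -⅙*16 = -8/3)
z(-4)*C(y(5), 20) = -4*(-8/3) = 32/3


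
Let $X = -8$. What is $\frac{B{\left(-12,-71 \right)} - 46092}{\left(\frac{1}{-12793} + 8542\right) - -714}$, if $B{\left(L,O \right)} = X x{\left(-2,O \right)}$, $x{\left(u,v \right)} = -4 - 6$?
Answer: $- \frac{588631516}{118412007} \approx -4.971$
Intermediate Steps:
$x{\left(u,v \right)} = -10$ ($x{\left(u,v \right)} = -4 - 6 = -10$)
$B{\left(L,O \right)} = 80$ ($B{\left(L,O \right)} = \left(-8\right) \left(-10\right) = 80$)
$\frac{B{\left(-12,-71 \right)} - 46092}{\left(\frac{1}{-12793} + 8542\right) - -714} = \frac{80 - 46092}{\left(\frac{1}{-12793} + 8542\right) - -714} = - \frac{46012}{\left(- \frac{1}{12793} + 8542\right) + 714} = - \frac{46012}{\frac{109277805}{12793} + 714} = - \frac{46012}{\frac{118412007}{12793}} = \left(-46012\right) \frac{12793}{118412007} = - \frac{588631516}{118412007}$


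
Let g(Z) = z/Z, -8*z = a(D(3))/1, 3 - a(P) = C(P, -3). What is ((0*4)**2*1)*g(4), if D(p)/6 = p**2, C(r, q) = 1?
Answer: 0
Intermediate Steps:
D(p) = 6*p**2
a(P) = 2 (a(P) = 3 - 1*1 = 3 - 1 = 2)
z = -1/4 (z = -1/(4*1) = -1/4 ≈ -0.25000)
g(Z) = -1/(4*Z)
((0*4)**2*1)*g(4) = ((0*4)**2*1)*(-1/4/4) = (0**2*1)*(-1/4*1/4) = (0*1)*(-1/16) = 0*(-1/16) = 0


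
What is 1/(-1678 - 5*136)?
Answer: -1/2358 ≈ -0.00042409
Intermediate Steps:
1/(-1678 - 5*136) = 1/(-1678 - 1*680) = 1/(-1678 - 680) = 1/(-2358) = -1/2358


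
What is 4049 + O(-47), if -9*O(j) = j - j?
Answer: 4049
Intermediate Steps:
O(j) = 0 (O(j) = -(j - j)/9 = -1/9*0 = 0)
4049 + O(-47) = 4049 + 0 = 4049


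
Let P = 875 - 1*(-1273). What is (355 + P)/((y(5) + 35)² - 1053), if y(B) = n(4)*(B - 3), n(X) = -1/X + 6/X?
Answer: 10012/1413 ≈ 7.0856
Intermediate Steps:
n(X) = 5/X
y(B) = -15/4 + 5*B/4 (y(B) = (5/4)*(B - 3) = (5*(¼))*(-3 + B) = 5*(-3 + B)/4 = -15/4 + 5*B/4)
P = 2148 (P = 875 + 1273 = 2148)
(355 + P)/((y(5) + 35)² - 1053) = (355 + 2148)/(((-15/4 + (5/4)*5) + 35)² - 1053) = 2503/(((-15/4 + 25/4) + 35)² - 1053) = 2503/((5/2 + 35)² - 1053) = 2503/((75/2)² - 1053) = 2503/(5625/4 - 1053) = 2503/(1413/4) = 2503*(4/1413) = 10012/1413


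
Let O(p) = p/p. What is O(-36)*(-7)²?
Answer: 49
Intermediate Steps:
O(p) = 1
O(-36)*(-7)² = 1*(-7)² = 1*49 = 49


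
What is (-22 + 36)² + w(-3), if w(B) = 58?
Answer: 254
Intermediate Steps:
(-22 + 36)² + w(-3) = (-22 + 36)² + 58 = 14² + 58 = 196 + 58 = 254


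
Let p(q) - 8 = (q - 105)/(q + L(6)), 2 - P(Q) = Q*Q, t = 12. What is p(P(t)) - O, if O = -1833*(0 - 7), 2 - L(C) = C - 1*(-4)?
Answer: -1923203/150 ≈ -12821.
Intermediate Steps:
L(C) = -2 - C (L(C) = 2 - (C - 1*(-4)) = 2 - (C + 4) = 2 - (4 + C) = 2 + (-4 - C) = -2 - C)
P(Q) = 2 - Q² (P(Q) = 2 - Q*Q = 2 - Q²)
p(q) = 8 + (-105 + q)/(-8 + q) (p(q) = 8 + (q - 105)/(q + (-2 - 1*6)) = 8 + (-105 + q)/(q + (-2 - 6)) = 8 + (-105 + q)/(q - 8) = 8 + (-105 + q)/(-8 + q))
O = 12831 (O = -1833*(-7) = 12831)
p(P(t)) - O = (-169 + 9*(2 - 1*12²))/(-8 + (2 - 1*12²)) - 1*12831 = (-169 + 9*(2 - 1*144))/(-8 + (2 - 1*144)) - 12831 = (-169 + 9*(2 - 144))/(-8 + (2 - 144)) - 12831 = (-169 + 9*(-142))/(-8 - 142) - 12831 = (-169 - 1278)/(-150) - 12831 = -1/150*(-1447) - 12831 = 1447/150 - 12831 = -1923203/150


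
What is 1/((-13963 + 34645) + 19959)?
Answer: 1/40641 ≈ 2.4606e-5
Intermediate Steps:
1/((-13963 + 34645) + 19959) = 1/(20682 + 19959) = 1/40641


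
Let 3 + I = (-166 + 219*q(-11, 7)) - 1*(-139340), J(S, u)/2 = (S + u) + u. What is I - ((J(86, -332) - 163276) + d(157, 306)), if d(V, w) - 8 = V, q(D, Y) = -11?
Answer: 301029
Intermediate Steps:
J(S, u) = 2*S + 4*u (J(S, u) = 2*((S + u) + u) = 2*(S + 2*u) = 2*S + 4*u)
d(V, w) = 8 + V
I = 136762 (I = -3 + ((-166 + 219*(-11)) - 1*(-139340)) = -3 + ((-166 - 2409) + 139340) = -3 + (-2575 + 139340) = -3 + 136765 = 136762)
I - ((J(86, -332) - 163276) + d(157, 306)) = 136762 - (((2*86 + 4*(-332)) - 163276) + (8 + 157)) = 136762 - (((172 - 1328) - 163276) + 165) = 136762 - ((-1156 - 163276) + 165) = 136762 - (-164432 + 165) = 136762 - 1*(-164267) = 136762 + 164267 = 301029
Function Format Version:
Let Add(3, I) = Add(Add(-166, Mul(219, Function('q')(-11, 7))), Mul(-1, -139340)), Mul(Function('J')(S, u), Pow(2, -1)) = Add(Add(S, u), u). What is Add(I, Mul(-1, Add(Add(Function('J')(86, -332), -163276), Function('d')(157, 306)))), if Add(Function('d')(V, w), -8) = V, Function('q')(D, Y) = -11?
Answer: 301029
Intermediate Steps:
Function('J')(S, u) = Add(Mul(2, S), Mul(4, u)) (Function('J')(S, u) = Mul(2, Add(Add(S, u), u)) = Mul(2, Add(S, Mul(2, u))) = Add(Mul(2, S), Mul(4, u)))
Function('d')(V, w) = Add(8, V)
I = 136762 (I = Add(-3, Add(Add(-166, Mul(219, -11)), Mul(-1, -139340))) = Add(-3, Add(Add(-166, -2409), 139340)) = Add(-3, Add(-2575, 139340)) = Add(-3, 136765) = 136762)
Add(I, Mul(-1, Add(Add(Function('J')(86, -332), -163276), Function('d')(157, 306)))) = Add(136762, Mul(-1, Add(Add(Add(Mul(2, 86), Mul(4, -332)), -163276), Add(8, 157)))) = Add(136762, Mul(-1, Add(Add(Add(172, -1328), -163276), 165))) = Add(136762, Mul(-1, Add(Add(-1156, -163276), 165))) = Add(136762, Mul(-1, Add(-164432, 165))) = Add(136762, Mul(-1, -164267)) = Add(136762, 164267) = 301029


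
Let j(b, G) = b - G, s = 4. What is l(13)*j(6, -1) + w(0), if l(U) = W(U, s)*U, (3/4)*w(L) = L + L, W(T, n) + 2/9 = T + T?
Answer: 21112/9 ≈ 2345.8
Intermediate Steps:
W(T, n) = -2/9 + 2*T (W(T, n) = -2/9 + (T + T) = -2/9 + 2*T)
w(L) = 8*L/3 (w(L) = 4*(L + L)/3 = 4*(2*L)/3 = 8*L/3)
l(U) = U*(-2/9 + 2*U) (l(U) = (-2/9 + 2*U)*U = U*(-2/9 + 2*U))
l(13)*j(6, -1) + w(0) = ((2/9)*13*(-1 + 9*13))*(6 - 1*(-1)) + (8/3)*0 = ((2/9)*13*(-1 + 117))*(6 + 1) + 0 = ((2/9)*13*116)*7 + 0 = (3016/9)*7 + 0 = 21112/9 + 0 = 21112/9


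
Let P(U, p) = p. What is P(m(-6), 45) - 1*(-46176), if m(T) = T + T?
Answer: 46221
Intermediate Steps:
m(T) = 2*T
P(m(-6), 45) - 1*(-46176) = 45 - 1*(-46176) = 45 + 46176 = 46221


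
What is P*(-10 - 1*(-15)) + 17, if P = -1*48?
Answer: -223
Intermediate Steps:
P = -48
P*(-10 - 1*(-15)) + 17 = -48*(-10 - 1*(-15)) + 17 = -48*(-10 + 15) + 17 = -48*5 + 17 = -240 + 17 = -223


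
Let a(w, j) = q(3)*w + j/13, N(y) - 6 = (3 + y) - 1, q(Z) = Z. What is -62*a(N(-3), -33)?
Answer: -10044/13 ≈ -772.62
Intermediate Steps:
N(y) = 8 + y (N(y) = 6 + ((3 + y) - 1) = 6 + (2 + y) = 8 + y)
a(w, j) = 3*w + j/13
-62*a(N(-3), -33) = -62*(3*(8 - 3) + (1/13)*(-33)) = -62*(3*5 - 33/13) = -62*(15 - 33/13) = -62*162/13 = -10044/13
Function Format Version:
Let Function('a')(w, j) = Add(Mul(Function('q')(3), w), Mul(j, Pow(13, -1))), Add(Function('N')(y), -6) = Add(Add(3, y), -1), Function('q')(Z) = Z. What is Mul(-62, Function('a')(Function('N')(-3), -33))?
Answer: Rational(-10044, 13) ≈ -772.62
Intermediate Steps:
Function('N')(y) = Add(8, y) (Function('N')(y) = Add(6, Add(Add(3, y), -1)) = Add(6, Add(2, y)) = Add(8, y))
Function('a')(w, j) = Add(Mul(3, w), Mul(Rational(1, 13), j)) (Function('a')(w, j) = Add(Mul(3, w), Mul(j, Pow(13, -1))) = Add(Mul(3, w), Mul(j, Rational(1, 13))) = Add(Mul(3, w), Mul(Rational(1, 13), j)))
Mul(-62, Function('a')(Function('N')(-3), -33)) = Mul(-62, Add(Mul(3, Add(8, -3)), Mul(Rational(1, 13), -33))) = Mul(-62, Add(Mul(3, 5), Rational(-33, 13))) = Mul(-62, Add(15, Rational(-33, 13))) = Mul(-62, Rational(162, 13)) = Rational(-10044, 13)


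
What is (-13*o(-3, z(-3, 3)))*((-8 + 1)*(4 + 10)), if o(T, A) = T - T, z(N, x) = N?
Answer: 0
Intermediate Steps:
o(T, A) = 0
(-13*o(-3, z(-3, 3)))*((-8 + 1)*(4 + 10)) = (-13*0)*((-8 + 1)*(4 + 10)) = 0*(-7*14) = 0*(-98) = 0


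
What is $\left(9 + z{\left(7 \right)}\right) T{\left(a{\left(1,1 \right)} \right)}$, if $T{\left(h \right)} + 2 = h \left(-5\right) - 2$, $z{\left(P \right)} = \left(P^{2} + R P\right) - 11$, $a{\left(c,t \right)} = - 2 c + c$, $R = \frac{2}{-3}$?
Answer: $\frac{127}{3} \approx 42.333$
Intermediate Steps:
$R = - \frac{2}{3}$ ($R = 2 \left(- \frac{1}{3}\right) = - \frac{2}{3} \approx -0.66667$)
$a{\left(c,t \right)} = - c$
$z{\left(P \right)} = -11 + P^{2} - \frac{2 P}{3}$ ($z{\left(P \right)} = \left(P^{2} - \frac{2 P}{3}\right) - 11 = -11 + P^{2} - \frac{2 P}{3}$)
$T{\left(h \right)} = -4 - 5 h$ ($T{\left(h \right)} = -2 + \left(h \left(-5\right) - 2\right) = -2 - \left(2 + 5 h\right) = -4 - 5 h$)
$\left(9 + z{\left(7 \right)}\right) T{\left(a{\left(1,1 \right)} \right)} = \left(9 - \left(\frac{47}{3} - 49\right)\right) \left(-4 - 5 \left(\left(-1\right) 1\right)\right) = \left(9 - - \frac{100}{3}\right) \left(-4 - -5\right) = \left(9 + \frac{100}{3}\right) \left(-4 + 5\right) = \frac{127}{3} \cdot 1 = \frac{127}{3}$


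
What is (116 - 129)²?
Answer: 169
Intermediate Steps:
(116 - 129)² = (-13)² = 169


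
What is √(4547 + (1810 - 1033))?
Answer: 22*√11 ≈ 72.966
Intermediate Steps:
√(4547 + (1810 - 1033)) = √(4547 + 777) = √5324 = 22*√11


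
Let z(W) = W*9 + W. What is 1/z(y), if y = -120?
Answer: -1/1200 ≈ -0.00083333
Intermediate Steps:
z(W) = 10*W (z(W) = 9*W + W = 10*W)
1/z(y) = 1/(10*(-120)) = 1/(-1200) = -1/1200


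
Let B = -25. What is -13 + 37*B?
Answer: -938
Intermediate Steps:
-13 + 37*B = -13 + 37*(-25) = -13 - 925 = -938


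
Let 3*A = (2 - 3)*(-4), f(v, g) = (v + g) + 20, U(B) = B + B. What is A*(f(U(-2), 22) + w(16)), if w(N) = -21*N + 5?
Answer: -1172/3 ≈ -390.67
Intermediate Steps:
w(N) = 5 - 21*N
U(B) = 2*B
f(v, g) = 20 + g + v (f(v, g) = (g + v) + 20 = 20 + g + v)
A = 4/3 (A = ((2 - 3)*(-4))/3 = (-1*(-4))/3 = (1/3)*4 = 4/3 ≈ 1.3333)
A*(f(U(-2), 22) + w(16)) = 4*((20 + 22 + 2*(-2)) + (5 - 21*16))/3 = 4*((20 + 22 - 4) + (5 - 336))/3 = 4*(38 - 331)/3 = (4/3)*(-293) = -1172/3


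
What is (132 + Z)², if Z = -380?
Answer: 61504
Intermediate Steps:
(132 + Z)² = (132 - 380)² = (-248)² = 61504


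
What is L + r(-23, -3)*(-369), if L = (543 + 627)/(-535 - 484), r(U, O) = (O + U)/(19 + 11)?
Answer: 1623531/5095 ≈ 318.65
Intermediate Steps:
r(U, O) = O/30 + U/30 (r(U, O) = (O + U)/30 = (O + U)*(1/30) = O/30 + U/30)
L = -1170/1019 (L = 1170/(-1019) = 1170*(-1/1019) = -1170/1019 ≈ -1.1482)
L + r(-23, -3)*(-369) = -1170/1019 + ((1/30)*(-3) + (1/30)*(-23))*(-369) = -1170/1019 + (-⅒ - 23/30)*(-369) = -1170/1019 - 13/15*(-369) = -1170/1019 + 1599/5 = 1623531/5095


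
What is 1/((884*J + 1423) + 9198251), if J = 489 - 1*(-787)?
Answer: 1/10327658 ≈ 9.6827e-8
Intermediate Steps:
J = 1276 (J = 489 + 787 = 1276)
1/((884*J + 1423) + 9198251) = 1/((884*1276 + 1423) + 9198251) = 1/((1127984 + 1423) + 9198251) = 1/(1129407 + 9198251) = 1/10327658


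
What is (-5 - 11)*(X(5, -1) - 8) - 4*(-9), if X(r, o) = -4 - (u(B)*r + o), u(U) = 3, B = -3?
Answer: 452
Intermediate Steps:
X(r, o) = -4 - o - 3*r (X(r, o) = -4 - (3*r + o) = -4 - (o + 3*r) = -4 + (-o - 3*r) = -4 - o - 3*r)
(-5 - 11)*(X(5, -1) - 8) - 4*(-9) = (-5 - 11)*((-4 - 1*(-1) - 3*5) - 8) - 4*(-9) = -16*((-4 + 1 - 15) - 8) + 36 = -16*(-18 - 8) + 36 = -16*(-26) + 36 = 416 + 36 = 452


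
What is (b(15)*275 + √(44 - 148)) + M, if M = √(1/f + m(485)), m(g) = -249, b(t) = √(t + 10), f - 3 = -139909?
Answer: 1375 + 2*I*√26 + I*√4873848660070/139906 ≈ 1375.0 + 25.978*I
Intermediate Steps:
f = -139906 (f = 3 - 139909 = -139906)
b(t) = √(10 + t)
M = I*√4873848660070/139906 (M = √(1/(-139906) - 249) = √(-1/139906 - 249) = √(-34836595/139906) = I*√4873848660070/139906 ≈ 15.78*I)
(b(15)*275 + √(44 - 148)) + M = (√(10 + 15)*275 + √(44 - 148)) + I*√4873848660070/139906 = (√25*275 + √(-104)) + I*√4873848660070/139906 = (5*275 + 2*I*√26) + I*√4873848660070/139906 = (1375 + 2*I*√26) + I*√4873848660070/139906 = 1375 + 2*I*√26 + I*√4873848660070/139906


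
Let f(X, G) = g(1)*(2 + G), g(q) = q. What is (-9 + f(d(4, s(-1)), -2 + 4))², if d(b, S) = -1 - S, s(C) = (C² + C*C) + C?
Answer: 25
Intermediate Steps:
s(C) = C + 2*C² (s(C) = (C² + C²) + C = 2*C² + C = C + 2*C²)
f(X, G) = 2 + G (f(X, G) = 1*(2 + G) = 2 + G)
(-9 + f(d(4, s(-1)), -2 + 4))² = (-9 + (2 + (-2 + 4)))² = (-9 + (2 + 2))² = (-9 + 4)² = (-5)² = 25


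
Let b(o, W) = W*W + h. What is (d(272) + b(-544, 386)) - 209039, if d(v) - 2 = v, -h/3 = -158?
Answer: -59295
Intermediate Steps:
h = 474 (h = -3*(-158) = 474)
b(o, W) = 474 + W² (b(o, W) = W*W + 474 = W² + 474 = 474 + W²)
d(v) = 2 + v
(d(272) + b(-544, 386)) - 209039 = ((2 + 272) + (474 + 386²)) - 209039 = (274 + (474 + 148996)) - 209039 = (274 + 149470) - 209039 = 149744 - 209039 = -59295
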